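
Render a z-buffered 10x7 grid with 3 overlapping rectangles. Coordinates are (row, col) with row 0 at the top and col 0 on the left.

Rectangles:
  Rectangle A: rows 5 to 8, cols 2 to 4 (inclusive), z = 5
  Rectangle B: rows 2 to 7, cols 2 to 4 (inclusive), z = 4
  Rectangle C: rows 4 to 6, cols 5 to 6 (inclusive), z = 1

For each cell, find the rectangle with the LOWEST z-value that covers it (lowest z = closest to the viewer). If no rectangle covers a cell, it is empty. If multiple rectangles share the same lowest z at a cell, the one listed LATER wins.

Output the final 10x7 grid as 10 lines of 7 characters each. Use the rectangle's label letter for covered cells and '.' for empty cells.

.......
.......
..BBB..
..BBB..
..BBBCC
..BBBCC
..BBBCC
..BBB..
..AAA..
.......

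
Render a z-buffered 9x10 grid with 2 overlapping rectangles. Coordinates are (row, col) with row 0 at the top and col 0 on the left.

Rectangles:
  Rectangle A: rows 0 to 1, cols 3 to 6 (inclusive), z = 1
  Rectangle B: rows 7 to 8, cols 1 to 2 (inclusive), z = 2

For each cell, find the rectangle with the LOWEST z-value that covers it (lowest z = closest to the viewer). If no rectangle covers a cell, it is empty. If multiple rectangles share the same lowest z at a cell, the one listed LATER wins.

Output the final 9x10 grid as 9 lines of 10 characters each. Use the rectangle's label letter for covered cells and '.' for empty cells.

...AAAA...
...AAAA...
..........
..........
..........
..........
..........
.BB.......
.BB.......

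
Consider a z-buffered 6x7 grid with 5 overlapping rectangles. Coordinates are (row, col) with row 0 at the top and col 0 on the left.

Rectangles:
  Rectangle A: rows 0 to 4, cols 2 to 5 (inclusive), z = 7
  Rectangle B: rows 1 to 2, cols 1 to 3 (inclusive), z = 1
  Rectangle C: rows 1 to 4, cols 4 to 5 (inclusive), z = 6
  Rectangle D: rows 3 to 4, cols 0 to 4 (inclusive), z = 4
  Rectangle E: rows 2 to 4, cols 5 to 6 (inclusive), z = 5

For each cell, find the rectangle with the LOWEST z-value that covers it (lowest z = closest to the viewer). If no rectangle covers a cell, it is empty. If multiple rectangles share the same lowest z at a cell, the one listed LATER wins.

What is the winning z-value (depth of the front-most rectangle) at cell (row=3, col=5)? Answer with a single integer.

Check cell (3,5):
  A: rows 0-4 cols 2-5 z=7 -> covers; best now A (z=7)
  B: rows 1-2 cols 1-3 -> outside (row miss)
  C: rows 1-4 cols 4-5 z=6 -> covers; best now C (z=6)
  D: rows 3-4 cols 0-4 -> outside (col miss)
  E: rows 2-4 cols 5-6 z=5 -> covers; best now E (z=5)
Winner: E at z=5

Answer: 5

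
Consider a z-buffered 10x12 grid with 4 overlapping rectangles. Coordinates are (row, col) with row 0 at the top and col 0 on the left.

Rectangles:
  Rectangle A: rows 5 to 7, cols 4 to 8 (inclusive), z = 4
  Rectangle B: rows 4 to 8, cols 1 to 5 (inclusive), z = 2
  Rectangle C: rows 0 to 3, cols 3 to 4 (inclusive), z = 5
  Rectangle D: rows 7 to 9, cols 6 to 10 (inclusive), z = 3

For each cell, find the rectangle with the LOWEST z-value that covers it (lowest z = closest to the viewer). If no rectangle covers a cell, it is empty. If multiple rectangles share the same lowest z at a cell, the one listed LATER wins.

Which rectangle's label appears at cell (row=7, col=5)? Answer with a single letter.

Answer: B

Derivation:
Check cell (7,5):
  A: rows 5-7 cols 4-8 z=4 -> covers; best now A (z=4)
  B: rows 4-8 cols 1-5 z=2 -> covers; best now B (z=2)
  C: rows 0-3 cols 3-4 -> outside (row miss)
  D: rows 7-9 cols 6-10 -> outside (col miss)
Winner: B at z=2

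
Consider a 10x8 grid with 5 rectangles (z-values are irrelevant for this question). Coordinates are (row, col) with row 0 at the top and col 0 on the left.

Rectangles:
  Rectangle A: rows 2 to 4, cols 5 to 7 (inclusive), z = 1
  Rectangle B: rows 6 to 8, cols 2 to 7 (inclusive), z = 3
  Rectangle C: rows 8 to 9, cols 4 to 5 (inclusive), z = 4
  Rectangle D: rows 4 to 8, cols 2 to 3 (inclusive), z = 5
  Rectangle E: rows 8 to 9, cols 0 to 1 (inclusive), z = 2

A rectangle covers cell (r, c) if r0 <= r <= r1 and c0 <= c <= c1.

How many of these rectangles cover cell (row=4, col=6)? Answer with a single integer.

Answer: 1

Derivation:
Check cell (4,6):
  A: rows 2-4 cols 5-7 -> covers
  B: rows 6-8 cols 2-7 -> outside (row miss)
  C: rows 8-9 cols 4-5 -> outside (row miss)
  D: rows 4-8 cols 2-3 -> outside (col miss)
  E: rows 8-9 cols 0-1 -> outside (row miss)
Count covering = 1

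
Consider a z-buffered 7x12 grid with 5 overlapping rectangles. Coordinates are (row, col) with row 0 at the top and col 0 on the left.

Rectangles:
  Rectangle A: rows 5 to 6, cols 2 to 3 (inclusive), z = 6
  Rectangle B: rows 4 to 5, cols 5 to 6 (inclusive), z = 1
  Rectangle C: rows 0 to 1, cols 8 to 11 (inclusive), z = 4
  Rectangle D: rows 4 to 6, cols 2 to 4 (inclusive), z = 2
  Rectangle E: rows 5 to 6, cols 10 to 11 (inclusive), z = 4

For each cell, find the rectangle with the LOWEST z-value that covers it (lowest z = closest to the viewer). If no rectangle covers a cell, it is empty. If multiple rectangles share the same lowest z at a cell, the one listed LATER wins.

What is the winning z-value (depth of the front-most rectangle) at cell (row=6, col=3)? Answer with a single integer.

Check cell (6,3):
  A: rows 5-6 cols 2-3 z=6 -> covers; best now A (z=6)
  B: rows 4-5 cols 5-6 -> outside (row miss)
  C: rows 0-1 cols 8-11 -> outside (row miss)
  D: rows 4-6 cols 2-4 z=2 -> covers; best now D (z=2)
  E: rows 5-6 cols 10-11 -> outside (col miss)
Winner: D at z=2

Answer: 2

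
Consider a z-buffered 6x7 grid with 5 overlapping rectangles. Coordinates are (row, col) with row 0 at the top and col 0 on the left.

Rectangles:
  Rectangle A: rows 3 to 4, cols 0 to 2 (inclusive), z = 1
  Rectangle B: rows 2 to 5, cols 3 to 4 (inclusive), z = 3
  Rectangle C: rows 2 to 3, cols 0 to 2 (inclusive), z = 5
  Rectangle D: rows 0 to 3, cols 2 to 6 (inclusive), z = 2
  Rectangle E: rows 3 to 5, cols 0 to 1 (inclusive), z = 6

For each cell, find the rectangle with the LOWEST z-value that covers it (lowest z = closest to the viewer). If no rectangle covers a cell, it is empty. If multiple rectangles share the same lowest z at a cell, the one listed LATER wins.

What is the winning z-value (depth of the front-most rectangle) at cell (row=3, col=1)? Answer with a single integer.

Check cell (3,1):
  A: rows 3-4 cols 0-2 z=1 -> covers; best now A (z=1)
  B: rows 2-5 cols 3-4 -> outside (col miss)
  C: rows 2-3 cols 0-2 z=5 -> covers; best now A (z=1)
  D: rows 0-3 cols 2-6 -> outside (col miss)
  E: rows 3-5 cols 0-1 z=6 -> covers; best now A (z=1)
Winner: A at z=1

Answer: 1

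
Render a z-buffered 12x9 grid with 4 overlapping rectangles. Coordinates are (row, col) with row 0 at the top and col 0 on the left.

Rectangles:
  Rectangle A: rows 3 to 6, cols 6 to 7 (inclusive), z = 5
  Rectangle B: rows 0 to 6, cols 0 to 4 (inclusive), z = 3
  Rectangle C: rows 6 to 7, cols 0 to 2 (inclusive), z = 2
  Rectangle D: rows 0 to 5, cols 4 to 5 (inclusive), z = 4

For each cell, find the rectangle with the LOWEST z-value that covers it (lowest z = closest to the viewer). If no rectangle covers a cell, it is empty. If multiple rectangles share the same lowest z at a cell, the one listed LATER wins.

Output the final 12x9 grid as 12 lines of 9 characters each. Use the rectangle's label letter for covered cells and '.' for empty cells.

BBBBBD...
BBBBBD...
BBBBBD...
BBBBBDAA.
BBBBBDAA.
BBBBBDAA.
CCCBB.AA.
CCC......
.........
.........
.........
.........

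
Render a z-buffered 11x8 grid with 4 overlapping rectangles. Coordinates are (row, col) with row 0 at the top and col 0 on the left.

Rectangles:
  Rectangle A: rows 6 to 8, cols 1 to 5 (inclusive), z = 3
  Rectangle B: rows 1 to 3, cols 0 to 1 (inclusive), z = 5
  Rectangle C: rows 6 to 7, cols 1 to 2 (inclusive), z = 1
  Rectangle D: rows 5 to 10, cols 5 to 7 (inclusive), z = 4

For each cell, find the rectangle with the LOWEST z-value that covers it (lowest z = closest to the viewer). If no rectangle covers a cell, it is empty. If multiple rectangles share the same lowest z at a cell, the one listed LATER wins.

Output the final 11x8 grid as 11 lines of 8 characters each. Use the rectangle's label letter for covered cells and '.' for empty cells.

........
BB......
BB......
BB......
........
.....DDD
.CCAAADD
.CCAAADD
.AAAAADD
.....DDD
.....DDD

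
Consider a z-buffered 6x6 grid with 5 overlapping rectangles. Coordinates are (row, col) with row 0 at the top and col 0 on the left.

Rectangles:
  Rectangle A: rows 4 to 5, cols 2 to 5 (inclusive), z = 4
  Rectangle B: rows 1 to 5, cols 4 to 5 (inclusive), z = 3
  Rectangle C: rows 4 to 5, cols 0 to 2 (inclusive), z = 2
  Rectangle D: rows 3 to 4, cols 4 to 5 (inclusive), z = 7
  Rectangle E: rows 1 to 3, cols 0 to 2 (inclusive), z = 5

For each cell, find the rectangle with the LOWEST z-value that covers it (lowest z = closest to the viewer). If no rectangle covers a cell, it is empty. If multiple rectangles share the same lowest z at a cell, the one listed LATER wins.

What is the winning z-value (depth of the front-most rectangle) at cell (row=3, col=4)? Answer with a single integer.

Check cell (3,4):
  A: rows 4-5 cols 2-5 -> outside (row miss)
  B: rows 1-5 cols 4-5 z=3 -> covers; best now B (z=3)
  C: rows 4-5 cols 0-2 -> outside (row miss)
  D: rows 3-4 cols 4-5 z=7 -> covers; best now B (z=3)
  E: rows 1-3 cols 0-2 -> outside (col miss)
Winner: B at z=3

Answer: 3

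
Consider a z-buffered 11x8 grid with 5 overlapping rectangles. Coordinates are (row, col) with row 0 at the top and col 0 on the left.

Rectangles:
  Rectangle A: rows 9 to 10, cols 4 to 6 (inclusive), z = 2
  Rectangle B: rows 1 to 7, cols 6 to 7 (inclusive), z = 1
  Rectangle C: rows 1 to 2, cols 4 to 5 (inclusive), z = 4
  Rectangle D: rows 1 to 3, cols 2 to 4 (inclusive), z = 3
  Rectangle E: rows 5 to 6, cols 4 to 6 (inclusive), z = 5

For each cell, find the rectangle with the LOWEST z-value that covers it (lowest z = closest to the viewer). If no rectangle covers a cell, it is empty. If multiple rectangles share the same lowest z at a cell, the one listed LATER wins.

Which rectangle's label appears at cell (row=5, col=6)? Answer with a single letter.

Answer: B

Derivation:
Check cell (5,6):
  A: rows 9-10 cols 4-6 -> outside (row miss)
  B: rows 1-7 cols 6-7 z=1 -> covers; best now B (z=1)
  C: rows 1-2 cols 4-5 -> outside (row miss)
  D: rows 1-3 cols 2-4 -> outside (row miss)
  E: rows 5-6 cols 4-6 z=5 -> covers; best now B (z=1)
Winner: B at z=1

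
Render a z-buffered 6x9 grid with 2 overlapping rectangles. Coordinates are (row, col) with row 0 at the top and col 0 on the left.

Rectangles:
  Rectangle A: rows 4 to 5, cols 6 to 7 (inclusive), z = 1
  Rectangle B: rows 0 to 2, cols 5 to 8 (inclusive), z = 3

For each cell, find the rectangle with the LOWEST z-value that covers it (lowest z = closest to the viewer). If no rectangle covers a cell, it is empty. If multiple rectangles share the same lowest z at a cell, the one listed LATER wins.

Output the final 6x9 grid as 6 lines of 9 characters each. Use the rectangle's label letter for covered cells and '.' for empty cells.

.....BBBB
.....BBBB
.....BBBB
.........
......AA.
......AA.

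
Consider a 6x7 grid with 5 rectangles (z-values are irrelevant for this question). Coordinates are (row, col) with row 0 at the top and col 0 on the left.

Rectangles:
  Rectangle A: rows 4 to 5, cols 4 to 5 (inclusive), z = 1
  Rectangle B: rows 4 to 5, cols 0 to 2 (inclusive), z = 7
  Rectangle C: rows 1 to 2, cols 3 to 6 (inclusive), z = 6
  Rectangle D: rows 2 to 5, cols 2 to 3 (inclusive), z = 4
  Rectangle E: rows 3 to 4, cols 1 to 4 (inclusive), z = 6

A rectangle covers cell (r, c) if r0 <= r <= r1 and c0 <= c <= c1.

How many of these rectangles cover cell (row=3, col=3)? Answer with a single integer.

Answer: 2

Derivation:
Check cell (3,3):
  A: rows 4-5 cols 4-5 -> outside (row miss)
  B: rows 4-5 cols 0-2 -> outside (row miss)
  C: rows 1-2 cols 3-6 -> outside (row miss)
  D: rows 2-5 cols 2-3 -> covers
  E: rows 3-4 cols 1-4 -> covers
Count covering = 2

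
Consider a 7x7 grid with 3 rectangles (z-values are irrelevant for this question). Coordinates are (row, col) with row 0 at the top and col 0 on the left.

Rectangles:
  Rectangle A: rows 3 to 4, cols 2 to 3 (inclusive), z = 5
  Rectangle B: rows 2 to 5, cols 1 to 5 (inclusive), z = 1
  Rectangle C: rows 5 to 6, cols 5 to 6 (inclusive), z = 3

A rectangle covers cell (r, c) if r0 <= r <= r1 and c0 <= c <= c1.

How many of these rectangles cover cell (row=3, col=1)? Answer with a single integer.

Answer: 1

Derivation:
Check cell (3,1):
  A: rows 3-4 cols 2-3 -> outside (col miss)
  B: rows 2-5 cols 1-5 -> covers
  C: rows 5-6 cols 5-6 -> outside (row miss)
Count covering = 1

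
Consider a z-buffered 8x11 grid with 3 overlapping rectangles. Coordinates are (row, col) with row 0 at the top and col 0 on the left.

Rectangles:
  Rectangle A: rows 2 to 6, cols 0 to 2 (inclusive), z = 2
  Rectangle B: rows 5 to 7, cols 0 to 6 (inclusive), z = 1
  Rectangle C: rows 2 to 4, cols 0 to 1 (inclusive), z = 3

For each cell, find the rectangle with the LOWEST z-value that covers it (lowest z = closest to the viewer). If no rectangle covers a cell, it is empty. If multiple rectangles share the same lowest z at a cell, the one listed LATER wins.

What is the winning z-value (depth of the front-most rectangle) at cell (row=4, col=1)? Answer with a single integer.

Answer: 2

Derivation:
Check cell (4,1):
  A: rows 2-6 cols 0-2 z=2 -> covers; best now A (z=2)
  B: rows 5-7 cols 0-6 -> outside (row miss)
  C: rows 2-4 cols 0-1 z=3 -> covers; best now A (z=2)
Winner: A at z=2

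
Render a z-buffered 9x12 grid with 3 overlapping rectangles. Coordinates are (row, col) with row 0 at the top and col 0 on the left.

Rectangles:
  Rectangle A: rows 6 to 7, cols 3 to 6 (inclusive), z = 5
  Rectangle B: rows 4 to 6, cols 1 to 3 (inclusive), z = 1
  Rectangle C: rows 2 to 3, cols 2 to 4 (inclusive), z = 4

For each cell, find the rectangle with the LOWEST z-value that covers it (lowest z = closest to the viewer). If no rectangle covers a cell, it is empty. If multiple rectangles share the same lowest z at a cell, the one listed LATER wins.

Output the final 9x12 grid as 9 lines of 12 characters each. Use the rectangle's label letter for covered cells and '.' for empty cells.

............
............
..CCC.......
..CCC.......
.BBB........
.BBB........
.BBBAAA.....
...AAAA.....
............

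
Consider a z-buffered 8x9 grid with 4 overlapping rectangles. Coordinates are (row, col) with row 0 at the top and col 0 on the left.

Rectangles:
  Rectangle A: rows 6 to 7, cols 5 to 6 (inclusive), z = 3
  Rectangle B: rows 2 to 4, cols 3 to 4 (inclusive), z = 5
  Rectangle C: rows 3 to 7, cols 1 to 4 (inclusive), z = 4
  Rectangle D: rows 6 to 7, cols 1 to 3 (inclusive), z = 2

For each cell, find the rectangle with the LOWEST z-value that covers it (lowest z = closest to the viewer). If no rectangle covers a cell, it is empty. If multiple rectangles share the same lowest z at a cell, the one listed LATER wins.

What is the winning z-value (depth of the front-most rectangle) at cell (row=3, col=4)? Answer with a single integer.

Answer: 4

Derivation:
Check cell (3,4):
  A: rows 6-7 cols 5-6 -> outside (row miss)
  B: rows 2-4 cols 3-4 z=5 -> covers; best now B (z=5)
  C: rows 3-7 cols 1-4 z=4 -> covers; best now C (z=4)
  D: rows 6-7 cols 1-3 -> outside (row miss)
Winner: C at z=4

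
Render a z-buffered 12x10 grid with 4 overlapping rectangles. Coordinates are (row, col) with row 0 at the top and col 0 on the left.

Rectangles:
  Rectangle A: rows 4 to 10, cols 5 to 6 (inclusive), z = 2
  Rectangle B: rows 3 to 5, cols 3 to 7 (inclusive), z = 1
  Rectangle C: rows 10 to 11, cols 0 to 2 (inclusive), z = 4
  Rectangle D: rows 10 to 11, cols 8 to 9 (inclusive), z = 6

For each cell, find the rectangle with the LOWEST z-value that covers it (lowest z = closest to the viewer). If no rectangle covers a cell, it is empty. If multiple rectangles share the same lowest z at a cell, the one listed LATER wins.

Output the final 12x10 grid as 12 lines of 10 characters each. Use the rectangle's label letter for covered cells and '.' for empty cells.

..........
..........
..........
...BBBBB..
...BBBBB..
...BBBBB..
.....AA...
.....AA...
.....AA...
.....AA...
CCC..AA.DD
CCC.....DD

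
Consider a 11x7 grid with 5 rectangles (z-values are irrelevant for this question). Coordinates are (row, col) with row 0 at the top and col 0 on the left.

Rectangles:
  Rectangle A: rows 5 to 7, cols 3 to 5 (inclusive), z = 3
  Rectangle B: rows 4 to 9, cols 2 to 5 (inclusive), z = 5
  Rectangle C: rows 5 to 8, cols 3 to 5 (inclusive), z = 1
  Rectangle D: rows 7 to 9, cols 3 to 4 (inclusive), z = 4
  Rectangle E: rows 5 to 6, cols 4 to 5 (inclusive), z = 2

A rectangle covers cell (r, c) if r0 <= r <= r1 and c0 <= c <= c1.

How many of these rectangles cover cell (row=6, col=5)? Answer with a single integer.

Answer: 4

Derivation:
Check cell (6,5):
  A: rows 5-7 cols 3-5 -> covers
  B: rows 4-9 cols 2-5 -> covers
  C: rows 5-8 cols 3-5 -> covers
  D: rows 7-9 cols 3-4 -> outside (row miss)
  E: rows 5-6 cols 4-5 -> covers
Count covering = 4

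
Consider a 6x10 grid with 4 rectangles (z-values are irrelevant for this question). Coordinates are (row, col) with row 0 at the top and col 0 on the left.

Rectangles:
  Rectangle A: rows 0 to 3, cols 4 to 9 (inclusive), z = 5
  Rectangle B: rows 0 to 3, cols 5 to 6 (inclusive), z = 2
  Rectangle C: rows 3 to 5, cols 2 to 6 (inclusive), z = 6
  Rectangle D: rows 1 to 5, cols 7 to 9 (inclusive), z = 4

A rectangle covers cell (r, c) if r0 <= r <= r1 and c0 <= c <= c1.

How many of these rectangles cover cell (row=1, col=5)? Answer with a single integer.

Answer: 2

Derivation:
Check cell (1,5):
  A: rows 0-3 cols 4-9 -> covers
  B: rows 0-3 cols 5-6 -> covers
  C: rows 3-5 cols 2-6 -> outside (row miss)
  D: rows 1-5 cols 7-9 -> outside (col miss)
Count covering = 2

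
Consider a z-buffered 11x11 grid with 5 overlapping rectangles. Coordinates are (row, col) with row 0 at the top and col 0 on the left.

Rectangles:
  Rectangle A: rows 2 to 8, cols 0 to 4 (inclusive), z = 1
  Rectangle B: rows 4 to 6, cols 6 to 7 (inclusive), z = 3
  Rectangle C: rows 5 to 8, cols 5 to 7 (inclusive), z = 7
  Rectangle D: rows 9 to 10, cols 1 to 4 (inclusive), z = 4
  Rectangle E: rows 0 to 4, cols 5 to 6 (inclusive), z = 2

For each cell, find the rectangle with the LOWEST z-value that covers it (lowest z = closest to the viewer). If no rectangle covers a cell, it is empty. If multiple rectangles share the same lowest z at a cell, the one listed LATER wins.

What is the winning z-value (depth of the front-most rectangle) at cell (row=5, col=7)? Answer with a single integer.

Check cell (5,7):
  A: rows 2-8 cols 0-4 -> outside (col miss)
  B: rows 4-6 cols 6-7 z=3 -> covers; best now B (z=3)
  C: rows 5-8 cols 5-7 z=7 -> covers; best now B (z=3)
  D: rows 9-10 cols 1-4 -> outside (row miss)
  E: rows 0-4 cols 5-6 -> outside (row miss)
Winner: B at z=3

Answer: 3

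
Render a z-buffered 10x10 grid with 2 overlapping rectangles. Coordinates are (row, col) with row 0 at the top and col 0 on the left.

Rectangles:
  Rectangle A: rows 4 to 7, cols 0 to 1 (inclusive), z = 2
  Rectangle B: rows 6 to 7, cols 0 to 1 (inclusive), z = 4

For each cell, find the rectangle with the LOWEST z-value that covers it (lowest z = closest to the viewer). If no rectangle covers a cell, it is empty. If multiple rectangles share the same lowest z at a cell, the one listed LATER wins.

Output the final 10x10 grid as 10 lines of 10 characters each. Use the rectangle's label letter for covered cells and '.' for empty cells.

..........
..........
..........
..........
AA........
AA........
AA........
AA........
..........
..........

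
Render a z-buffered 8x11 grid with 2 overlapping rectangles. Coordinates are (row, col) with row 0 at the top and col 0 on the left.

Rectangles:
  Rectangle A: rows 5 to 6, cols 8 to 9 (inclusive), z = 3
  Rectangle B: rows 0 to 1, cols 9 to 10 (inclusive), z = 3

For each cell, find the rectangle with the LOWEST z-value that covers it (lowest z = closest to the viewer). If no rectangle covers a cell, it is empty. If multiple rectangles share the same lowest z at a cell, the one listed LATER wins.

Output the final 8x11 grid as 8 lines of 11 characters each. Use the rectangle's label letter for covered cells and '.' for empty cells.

.........BB
.........BB
...........
...........
...........
........AA.
........AA.
...........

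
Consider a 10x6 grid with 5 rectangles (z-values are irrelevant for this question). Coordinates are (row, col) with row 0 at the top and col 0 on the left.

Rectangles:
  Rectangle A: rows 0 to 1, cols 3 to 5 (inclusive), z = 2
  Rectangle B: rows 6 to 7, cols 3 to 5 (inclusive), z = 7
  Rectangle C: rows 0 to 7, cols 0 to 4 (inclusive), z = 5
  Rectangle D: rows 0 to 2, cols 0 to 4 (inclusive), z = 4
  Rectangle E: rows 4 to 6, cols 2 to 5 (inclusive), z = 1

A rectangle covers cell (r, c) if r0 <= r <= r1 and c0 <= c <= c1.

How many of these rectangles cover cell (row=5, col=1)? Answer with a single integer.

Answer: 1

Derivation:
Check cell (5,1):
  A: rows 0-1 cols 3-5 -> outside (row miss)
  B: rows 6-7 cols 3-5 -> outside (row miss)
  C: rows 0-7 cols 0-4 -> covers
  D: rows 0-2 cols 0-4 -> outside (row miss)
  E: rows 4-6 cols 2-5 -> outside (col miss)
Count covering = 1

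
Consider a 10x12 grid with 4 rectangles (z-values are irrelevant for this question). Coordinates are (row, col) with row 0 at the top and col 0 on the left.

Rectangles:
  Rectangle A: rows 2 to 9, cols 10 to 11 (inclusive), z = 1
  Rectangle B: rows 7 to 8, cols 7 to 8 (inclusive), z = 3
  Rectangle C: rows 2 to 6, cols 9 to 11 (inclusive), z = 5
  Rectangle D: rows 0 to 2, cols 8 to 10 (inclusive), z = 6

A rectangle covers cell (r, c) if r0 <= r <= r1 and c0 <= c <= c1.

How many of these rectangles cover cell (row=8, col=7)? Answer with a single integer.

Answer: 1

Derivation:
Check cell (8,7):
  A: rows 2-9 cols 10-11 -> outside (col miss)
  B: rows 7-8 cols 7-8 -> covers
  C: rows 2-6 cols 9-11 -> outside (row miss)
  D: rows 0-2 cols 8-10 -> outside (row miss)
Count covering = 1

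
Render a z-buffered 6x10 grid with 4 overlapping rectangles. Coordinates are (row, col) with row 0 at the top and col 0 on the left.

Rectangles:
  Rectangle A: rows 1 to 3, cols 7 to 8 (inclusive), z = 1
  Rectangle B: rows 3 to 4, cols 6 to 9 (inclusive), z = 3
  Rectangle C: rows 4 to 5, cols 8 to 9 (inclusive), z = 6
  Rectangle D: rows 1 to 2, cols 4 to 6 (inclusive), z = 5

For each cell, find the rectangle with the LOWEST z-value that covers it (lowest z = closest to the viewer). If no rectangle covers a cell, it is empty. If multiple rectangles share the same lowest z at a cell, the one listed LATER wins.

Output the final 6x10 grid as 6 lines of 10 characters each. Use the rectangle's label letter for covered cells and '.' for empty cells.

..........
....DDDAA.
....DDDAA.
......BAAB
......BBBB
........CC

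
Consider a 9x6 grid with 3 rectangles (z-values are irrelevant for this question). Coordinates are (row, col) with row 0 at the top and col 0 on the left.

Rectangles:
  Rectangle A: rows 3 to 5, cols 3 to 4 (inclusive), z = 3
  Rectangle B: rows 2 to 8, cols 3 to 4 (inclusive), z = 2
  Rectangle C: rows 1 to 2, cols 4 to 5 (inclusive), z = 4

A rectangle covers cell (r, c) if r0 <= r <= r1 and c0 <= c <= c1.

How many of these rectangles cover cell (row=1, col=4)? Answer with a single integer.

Answer: 1

Derivation:
Check cell (1,4):
  A: rows 3-5 cols 3-4 -> outside (row miss)
  B: rows 2-8 cols 3-4 -> outside (row miss)
  C: rows 1-2 cols 4-5 -> covers
Count covering = 1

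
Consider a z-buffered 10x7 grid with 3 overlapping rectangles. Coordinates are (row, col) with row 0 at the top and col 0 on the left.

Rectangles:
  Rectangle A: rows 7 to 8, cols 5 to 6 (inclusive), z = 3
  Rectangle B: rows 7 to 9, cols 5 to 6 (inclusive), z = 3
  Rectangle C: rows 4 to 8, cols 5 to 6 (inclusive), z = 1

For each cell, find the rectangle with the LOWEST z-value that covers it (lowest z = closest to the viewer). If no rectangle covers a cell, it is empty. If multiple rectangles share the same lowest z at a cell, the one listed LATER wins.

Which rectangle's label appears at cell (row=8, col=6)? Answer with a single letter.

Check cell (8,6):
  A: rows 7-8 cols 5-6 z=3 -> covers; best now A (z=3)
  B: rows 7-9 cols 5-6 z=3 -> covers; best now B (z=3)
  C: rows 4-8 cols 5-6 z=1 -> covers; best now C (z=1)
Winner: C at z=1

Answer: C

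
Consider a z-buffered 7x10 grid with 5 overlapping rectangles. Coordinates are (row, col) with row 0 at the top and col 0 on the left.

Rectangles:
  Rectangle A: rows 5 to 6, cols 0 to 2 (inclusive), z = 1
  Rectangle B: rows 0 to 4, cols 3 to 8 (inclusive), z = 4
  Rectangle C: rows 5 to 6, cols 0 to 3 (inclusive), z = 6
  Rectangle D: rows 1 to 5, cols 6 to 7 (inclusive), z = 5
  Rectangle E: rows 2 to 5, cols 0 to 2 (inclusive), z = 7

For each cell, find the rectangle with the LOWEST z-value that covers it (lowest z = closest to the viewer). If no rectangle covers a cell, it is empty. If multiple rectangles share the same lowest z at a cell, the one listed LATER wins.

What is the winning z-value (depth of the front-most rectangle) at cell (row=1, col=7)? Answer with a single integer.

Answer: 4

Derivation:
Check cell (1,7):
  A: rows 5-6 cols 0-2 -> outside (row miss)
  B: rows 0-4 cols 3-8 z=4 -> covers; best now B (z=4)
  C: rows 5-6 cols 0-3 -> outside (row miss)
  D: rows 1-5 cols 6-7 z=5 -> covers; best now B (z=4)
  E: rows 2-5 cols 0-2 -> outside (row miss)
Winner: B at z=4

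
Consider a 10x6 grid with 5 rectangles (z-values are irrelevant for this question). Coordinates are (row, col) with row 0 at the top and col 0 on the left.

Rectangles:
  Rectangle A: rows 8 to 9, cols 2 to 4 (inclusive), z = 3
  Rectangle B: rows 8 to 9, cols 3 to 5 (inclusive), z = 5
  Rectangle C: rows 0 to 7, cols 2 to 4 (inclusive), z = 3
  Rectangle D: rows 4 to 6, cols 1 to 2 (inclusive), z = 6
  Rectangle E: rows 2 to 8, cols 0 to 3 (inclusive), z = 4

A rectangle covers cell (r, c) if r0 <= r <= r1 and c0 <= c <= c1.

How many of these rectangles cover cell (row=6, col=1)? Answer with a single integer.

Check cell (6,1):
  A: rows 8-9 cols 2-4 -> outside (row miss)
  B: rows 8-9 cols 3-5 -> outside (row miss)
  C: rows 0-7 cols 2-4 -> outside (col miss)
  D: rows 4-6 cols 1-2 -> covers
  E: rows 2-8 cols 0-3 -> covers
Count covering = 2

Answer: 2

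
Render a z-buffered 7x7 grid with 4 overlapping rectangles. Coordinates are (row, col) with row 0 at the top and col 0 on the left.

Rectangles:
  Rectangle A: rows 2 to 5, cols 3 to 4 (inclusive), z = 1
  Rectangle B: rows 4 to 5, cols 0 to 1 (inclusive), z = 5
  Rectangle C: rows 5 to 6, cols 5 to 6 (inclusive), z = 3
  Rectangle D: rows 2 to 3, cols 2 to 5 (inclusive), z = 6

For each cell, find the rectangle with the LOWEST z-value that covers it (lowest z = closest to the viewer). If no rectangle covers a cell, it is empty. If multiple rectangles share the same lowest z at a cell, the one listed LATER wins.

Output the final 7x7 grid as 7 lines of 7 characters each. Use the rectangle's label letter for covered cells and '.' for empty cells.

.......
.......
..DAAD.
..DAAD.
BB.AA..
BB.AACC
.....CC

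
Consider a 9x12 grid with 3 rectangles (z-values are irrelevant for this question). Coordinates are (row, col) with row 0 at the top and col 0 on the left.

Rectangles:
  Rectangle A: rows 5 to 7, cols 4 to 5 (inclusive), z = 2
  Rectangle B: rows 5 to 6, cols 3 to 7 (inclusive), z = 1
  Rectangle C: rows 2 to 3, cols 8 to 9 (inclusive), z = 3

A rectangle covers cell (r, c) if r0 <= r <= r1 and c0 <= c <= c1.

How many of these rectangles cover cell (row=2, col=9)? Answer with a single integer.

Answer: 1

Derivation:
Check cell (2,9):
  A: rows 5-7 cols 4-5 -> outside (row miss)
  B: rows 5-6 cols 3-7 -> outside (row miss)
  C: rows 2-3 cols 8-9 -> covers
Count covering = 1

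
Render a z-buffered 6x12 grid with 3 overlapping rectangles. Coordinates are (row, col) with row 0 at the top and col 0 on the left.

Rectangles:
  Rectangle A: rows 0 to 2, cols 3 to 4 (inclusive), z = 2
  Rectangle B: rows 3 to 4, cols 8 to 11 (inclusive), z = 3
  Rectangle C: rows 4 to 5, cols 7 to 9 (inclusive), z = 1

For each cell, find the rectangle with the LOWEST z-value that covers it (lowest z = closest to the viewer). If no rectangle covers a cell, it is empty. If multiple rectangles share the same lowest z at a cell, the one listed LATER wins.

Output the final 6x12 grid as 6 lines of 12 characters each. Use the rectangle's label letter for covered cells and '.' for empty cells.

...AA.......
...AA.......
...AA.......
........BBBB
.......CCCBB
.......CCC..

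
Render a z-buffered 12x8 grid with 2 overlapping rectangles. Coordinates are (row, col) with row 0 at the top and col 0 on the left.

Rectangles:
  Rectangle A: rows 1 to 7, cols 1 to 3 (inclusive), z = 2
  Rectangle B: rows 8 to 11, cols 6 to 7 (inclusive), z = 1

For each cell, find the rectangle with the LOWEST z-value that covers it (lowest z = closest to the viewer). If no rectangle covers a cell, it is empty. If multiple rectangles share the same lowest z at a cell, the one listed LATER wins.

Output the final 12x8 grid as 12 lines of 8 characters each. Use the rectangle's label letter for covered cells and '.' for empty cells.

........
.AAA....
.AAA....
.AAA....
.AAA....
.AAA....
.AAA....
.AAA....
......BB
......BB
......BB
......BB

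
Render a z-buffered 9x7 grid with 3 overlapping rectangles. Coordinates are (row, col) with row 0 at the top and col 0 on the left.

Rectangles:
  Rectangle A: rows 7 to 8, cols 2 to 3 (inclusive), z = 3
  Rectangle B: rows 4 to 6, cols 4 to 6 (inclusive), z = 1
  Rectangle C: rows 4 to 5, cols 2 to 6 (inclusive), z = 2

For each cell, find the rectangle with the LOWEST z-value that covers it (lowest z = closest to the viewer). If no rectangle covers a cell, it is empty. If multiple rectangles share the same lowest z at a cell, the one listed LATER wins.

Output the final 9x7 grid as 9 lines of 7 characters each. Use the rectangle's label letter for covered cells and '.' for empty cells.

.......
.......
.......
.......
..CCBBB
..CCBBB
....BBB
..AA...
..AA...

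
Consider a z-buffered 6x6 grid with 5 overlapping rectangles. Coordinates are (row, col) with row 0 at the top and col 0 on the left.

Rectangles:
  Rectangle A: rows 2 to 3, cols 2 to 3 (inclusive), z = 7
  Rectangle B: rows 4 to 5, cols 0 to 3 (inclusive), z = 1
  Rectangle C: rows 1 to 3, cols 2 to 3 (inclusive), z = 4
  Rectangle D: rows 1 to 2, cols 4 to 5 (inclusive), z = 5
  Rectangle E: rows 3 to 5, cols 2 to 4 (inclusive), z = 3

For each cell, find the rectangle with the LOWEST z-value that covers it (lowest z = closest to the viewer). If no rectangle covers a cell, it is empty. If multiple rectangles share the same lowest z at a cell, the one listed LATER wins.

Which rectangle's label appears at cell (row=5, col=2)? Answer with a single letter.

Answer: B

Derivation:
Check cell (5,2):
  A: rows 2-3 cols 2-3 -> outside (row miss)
  B: rows 4-5 cols 0-3 z=1 -> covers; best now B (z=1)
  C: rows 1-3 cols 2-3 -> outside (row miss)
  D: rows 1-2 cols 4-5 -> outside (row miss)
  E: rows 3-5 cols 2-4 z=3 -> covers; best now B (z=1)
Winner: B at z=1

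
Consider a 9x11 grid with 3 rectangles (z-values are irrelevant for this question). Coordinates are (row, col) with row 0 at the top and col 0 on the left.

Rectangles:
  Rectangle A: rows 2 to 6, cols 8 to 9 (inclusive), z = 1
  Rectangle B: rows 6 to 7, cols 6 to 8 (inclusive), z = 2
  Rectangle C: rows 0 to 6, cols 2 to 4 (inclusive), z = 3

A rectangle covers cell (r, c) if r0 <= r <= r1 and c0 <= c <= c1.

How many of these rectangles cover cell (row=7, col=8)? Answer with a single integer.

Check cell (7,8):
  A: rows 2-6 cols 8-9 -> outside (row miss)
  B: rows 6-7 cols 6-8 -> covers
  C: rows 0-6 cols 2-4 -> outside (row miss)
Count covering = 1

Answer: 1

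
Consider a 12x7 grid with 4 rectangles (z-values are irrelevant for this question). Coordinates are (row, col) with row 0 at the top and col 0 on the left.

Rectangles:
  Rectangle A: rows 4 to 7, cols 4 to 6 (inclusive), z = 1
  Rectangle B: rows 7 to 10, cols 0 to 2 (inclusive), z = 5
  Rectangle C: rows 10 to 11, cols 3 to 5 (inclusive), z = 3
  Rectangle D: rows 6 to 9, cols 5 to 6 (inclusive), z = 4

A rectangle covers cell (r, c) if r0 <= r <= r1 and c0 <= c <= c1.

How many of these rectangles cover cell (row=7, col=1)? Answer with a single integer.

Answer: 1

Derivation:
Check cell (7,1):
  A: rows 4-7 cols 4-6 -> outside (col miss)
  B: rows 7-10 cols 0-2 -> covers
  C: rows 10-11 cols 3-5 -> outside (row miss)
  D: rows 6-9 cols 5-6 -> outside (col miss)
Count covering = 1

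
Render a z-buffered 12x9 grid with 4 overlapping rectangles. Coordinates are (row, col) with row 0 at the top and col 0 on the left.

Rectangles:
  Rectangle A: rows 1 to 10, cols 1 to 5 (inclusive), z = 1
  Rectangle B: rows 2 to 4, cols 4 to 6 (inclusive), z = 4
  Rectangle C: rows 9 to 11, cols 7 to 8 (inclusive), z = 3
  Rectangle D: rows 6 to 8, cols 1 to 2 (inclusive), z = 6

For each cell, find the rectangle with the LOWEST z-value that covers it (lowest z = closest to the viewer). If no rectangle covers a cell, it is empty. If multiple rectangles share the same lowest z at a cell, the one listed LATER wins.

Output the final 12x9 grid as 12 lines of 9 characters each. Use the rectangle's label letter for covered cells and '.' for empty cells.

.........
.AAAAA...
.AAAAAB..
.AAAAAB..
.AAAAAB..
.AAAAA...
.AAAAA...
.AAAAA...
.AAAAA...
.AAAAA.CC
.AAAAA.CC
.......CC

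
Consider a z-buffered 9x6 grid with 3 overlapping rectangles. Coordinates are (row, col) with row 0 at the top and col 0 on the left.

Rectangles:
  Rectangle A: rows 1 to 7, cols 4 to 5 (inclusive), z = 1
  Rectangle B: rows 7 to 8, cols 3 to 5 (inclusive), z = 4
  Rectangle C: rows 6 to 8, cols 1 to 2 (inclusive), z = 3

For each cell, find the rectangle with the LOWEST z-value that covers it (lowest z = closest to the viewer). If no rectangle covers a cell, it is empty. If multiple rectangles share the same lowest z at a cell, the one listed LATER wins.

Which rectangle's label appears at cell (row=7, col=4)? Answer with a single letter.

Check cell (7,4):
  A: rows 1-7 cols 4-5 z=1 -> covers; best now A (z=1)
  B: rows 7-8 cols 3-5 z=4 -> covers; best now A (z=1)
  C: rows 6-8 cols 1-2 -> outside (col miss)
Winner: A at z=1

Answer: A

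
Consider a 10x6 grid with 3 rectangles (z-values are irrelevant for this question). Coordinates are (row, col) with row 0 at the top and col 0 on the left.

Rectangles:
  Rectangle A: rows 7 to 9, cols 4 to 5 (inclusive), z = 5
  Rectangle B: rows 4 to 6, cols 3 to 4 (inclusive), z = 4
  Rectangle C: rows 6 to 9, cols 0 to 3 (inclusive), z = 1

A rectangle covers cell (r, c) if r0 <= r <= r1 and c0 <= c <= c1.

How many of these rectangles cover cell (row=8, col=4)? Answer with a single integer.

Check cell (8,4):
  A: rows 7-9 cols 4-5 -> covers
  B: rows 4-6 cols 3-4 -> outside (row miss)
  C: rows 6-9 cols 0-3 -> outside (col miss)
Count covering = 1

Answer: 1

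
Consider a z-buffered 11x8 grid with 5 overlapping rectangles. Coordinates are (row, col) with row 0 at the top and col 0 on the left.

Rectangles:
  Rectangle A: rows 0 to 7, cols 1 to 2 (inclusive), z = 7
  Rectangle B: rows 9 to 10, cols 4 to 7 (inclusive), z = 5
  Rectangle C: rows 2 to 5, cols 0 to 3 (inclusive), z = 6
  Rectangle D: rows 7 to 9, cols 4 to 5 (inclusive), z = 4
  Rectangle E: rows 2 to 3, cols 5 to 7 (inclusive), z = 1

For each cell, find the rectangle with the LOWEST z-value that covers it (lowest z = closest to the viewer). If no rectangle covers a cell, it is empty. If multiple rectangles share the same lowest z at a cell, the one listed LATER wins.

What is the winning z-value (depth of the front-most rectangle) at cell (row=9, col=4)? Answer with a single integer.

Check cell (9,4):
  A: rows 0-7 cols 1-2 -> outside (row miss)
  B: rows 9-10 cols 4-7 z=5 -> covers; best now B (z=5)
  C: rows 2-5 cols 0-3 -> outside (row miss)
  D: rows 7-9 cols 4-5 z=4 -> covers; best now D (z=4)
  E: rows 2-3 cols 5-7 -> outside (row miss)
Winner: D at z=4

Answer: 4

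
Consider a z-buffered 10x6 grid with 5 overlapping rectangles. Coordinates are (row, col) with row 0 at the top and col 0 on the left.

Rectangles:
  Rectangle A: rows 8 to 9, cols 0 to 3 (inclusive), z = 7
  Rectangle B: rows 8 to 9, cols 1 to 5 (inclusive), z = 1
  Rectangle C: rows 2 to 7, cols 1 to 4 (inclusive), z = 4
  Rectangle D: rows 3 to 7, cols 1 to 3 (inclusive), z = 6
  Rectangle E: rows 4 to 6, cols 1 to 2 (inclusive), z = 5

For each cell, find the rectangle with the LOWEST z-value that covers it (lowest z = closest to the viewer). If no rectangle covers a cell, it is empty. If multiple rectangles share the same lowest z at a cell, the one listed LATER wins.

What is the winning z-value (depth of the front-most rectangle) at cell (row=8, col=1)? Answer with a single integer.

Answer: 1

Derivation:
Check cell (8,1):
  A: rows 8-9 cols 0-3 z=7 -> covers; best now A (z=7)
  B: rows 8-9 cols 1-5 z=1 -> covers; best now B (z=1)
  C: rows 2-7 cols 1-4 -> outside (row miss)
  D: rows 3-7 cols 1-3 -> outside (row miss)
  E: rows 4-6 cols 1-2 -> outside (row miss)
Winner: B at z=1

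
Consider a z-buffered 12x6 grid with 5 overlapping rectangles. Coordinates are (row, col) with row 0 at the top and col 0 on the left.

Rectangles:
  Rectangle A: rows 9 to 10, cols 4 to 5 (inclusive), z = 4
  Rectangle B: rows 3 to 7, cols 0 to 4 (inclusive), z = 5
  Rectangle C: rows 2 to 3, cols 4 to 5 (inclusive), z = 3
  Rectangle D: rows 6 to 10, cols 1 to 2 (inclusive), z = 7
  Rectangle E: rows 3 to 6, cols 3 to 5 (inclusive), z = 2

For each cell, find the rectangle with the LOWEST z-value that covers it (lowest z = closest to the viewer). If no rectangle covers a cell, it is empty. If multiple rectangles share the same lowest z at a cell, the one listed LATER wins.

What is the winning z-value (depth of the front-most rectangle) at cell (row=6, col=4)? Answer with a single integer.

Answer: 2

Derivation:
Check cell (6,4):
  A: rows 9-10 cols 4-5 -> outside (row miss)
  B: rows 3-7 cols 0-4 z=5 -> covers; best now B (z=5)
  C: rows 2-3 cols 4-5 -> outside (row miss)
  D: rows 6-10 cols 1-2 -> outside (col miss)
  E: rows 3-6 cols 3-5 z=2 -> covers; best now E (z=2)
Winner: E at z=2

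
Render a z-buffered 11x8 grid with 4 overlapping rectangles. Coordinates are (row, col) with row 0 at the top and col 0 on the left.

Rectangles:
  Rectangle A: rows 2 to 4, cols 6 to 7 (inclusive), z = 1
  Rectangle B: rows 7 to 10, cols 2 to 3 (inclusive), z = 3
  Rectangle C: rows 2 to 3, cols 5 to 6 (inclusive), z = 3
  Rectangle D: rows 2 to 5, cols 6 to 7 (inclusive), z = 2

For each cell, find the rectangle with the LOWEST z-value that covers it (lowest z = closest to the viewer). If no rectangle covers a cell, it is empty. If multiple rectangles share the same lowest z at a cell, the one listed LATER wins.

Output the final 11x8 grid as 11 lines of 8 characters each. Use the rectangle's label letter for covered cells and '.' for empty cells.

........
........
.....CAA
.....CAA
......AA
......DD
........
..BB....
..BB....
..BB....
..BB....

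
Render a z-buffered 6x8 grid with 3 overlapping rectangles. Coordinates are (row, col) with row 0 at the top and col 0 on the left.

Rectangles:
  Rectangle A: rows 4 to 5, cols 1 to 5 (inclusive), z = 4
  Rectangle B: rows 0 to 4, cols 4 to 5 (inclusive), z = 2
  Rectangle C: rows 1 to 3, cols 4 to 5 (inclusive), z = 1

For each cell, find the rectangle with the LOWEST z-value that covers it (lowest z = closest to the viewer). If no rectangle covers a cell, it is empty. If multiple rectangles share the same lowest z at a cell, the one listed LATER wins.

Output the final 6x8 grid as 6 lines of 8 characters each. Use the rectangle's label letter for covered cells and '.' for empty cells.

....BB..
....CC..
....CC..
....CC..
.AAABB..
.AAAAA..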